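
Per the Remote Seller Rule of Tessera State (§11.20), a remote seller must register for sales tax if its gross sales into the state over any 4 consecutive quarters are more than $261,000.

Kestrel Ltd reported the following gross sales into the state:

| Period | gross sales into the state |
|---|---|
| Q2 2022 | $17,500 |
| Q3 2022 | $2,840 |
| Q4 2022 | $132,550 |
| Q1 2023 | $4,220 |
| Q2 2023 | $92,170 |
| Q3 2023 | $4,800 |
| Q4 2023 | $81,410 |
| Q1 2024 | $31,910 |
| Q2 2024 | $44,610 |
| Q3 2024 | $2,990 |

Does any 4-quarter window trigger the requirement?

No

Q2 2022–Q1 2023: $17,500 + $2,840 + $132,550 + $4,220 = $157,110 (under)
Q3 2022–Q2 2023: $2,840 + $132,550 + $4,220 + $92,170 = $231,780 (under)
Q4 2022–Q3 2023: $132,550 + $4,220 + $92,170 + $4,800 = $233,740 (under)
Q1 2023–Q4 2023: $4,220 + $92,170 + $4,800 + $81,410 = $182,600 (under)
Q2 2023–Q1 2024: $92,170 + $4,800 + $81,410 + $31,910 = $210,290 (under)
Q3 2023–Q2 2024: $4,800 + $81,410 + $31,910 + $44,610 = $162,730 (under)
Q4 2023–Q3 2024: $81,410 + $31,910 + $44,610 + $2,990 = $160,920 (under)
No window exceeds $261,000.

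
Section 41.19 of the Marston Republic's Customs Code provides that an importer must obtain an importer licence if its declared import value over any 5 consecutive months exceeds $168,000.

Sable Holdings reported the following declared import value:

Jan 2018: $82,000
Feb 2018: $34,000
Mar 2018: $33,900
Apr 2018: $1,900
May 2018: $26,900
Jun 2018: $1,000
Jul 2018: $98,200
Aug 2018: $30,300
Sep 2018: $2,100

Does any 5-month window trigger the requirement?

Yes

Jan 2018–May 2018: $82,000 + $34,000 + $33,900 + $1,900 + $26,900 = $178,700 (over)
Feb 2018–Jun 2018: $34,000 + $33,900 + $1,900 + $26,900 + $1,000 = $97,700 (under)
Mar 2018–Jul 2018: $33,900 + $1,900 + $26,900 + $1,000 + $98,200 = $161,900 (under)
Apr 2018–Aug 2018: $1,900 + $26,900 + $1,000 + $98,200 + $30,300 = $158,300 (under)
May 2018–Sep 2018: $26,900 + $1,000 + $98,200 + $30,300 + $2,100 = $158,500 (under)
At least one window exceeds $168,000.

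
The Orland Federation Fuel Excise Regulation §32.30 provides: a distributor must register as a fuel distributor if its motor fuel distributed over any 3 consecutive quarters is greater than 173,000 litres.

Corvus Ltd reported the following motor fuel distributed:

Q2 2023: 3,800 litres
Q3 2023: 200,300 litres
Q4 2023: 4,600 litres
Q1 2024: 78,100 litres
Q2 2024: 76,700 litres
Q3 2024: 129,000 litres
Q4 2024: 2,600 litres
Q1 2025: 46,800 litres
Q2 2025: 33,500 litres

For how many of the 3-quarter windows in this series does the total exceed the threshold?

5

Q2 2023–Q4 2023: 3,800 litres + 200,300 litres + 4,600 litres = 208,700 litres (over)
Q3 2023–Q1 2024: 200,300 litres + 4,600 litres + 78,100 litres = 283,000 litres (over)
Q4 2023–Q2 2024: 4,600 litres + 78,100 litres + 76,700 litres = 159,400 litres (under)
Q1 2024–Q3 2024: 78,100 litres + 76,700 litres + 129,000 litres = 283,800 litres (over)
Q2 2024–Q4 2024: 76,700 litres + 129,000 litres + 2,600 litres = 208,300 litres (over)
Q3 2024–Q1 2025: 129,000 litres + 2,600 litres + 46,800 litres = 178,400 litres (over)
Q4 2024–Q2 2025: 2,600 litres + 46,800 litres + 33,500 litres = 82,900 litres (under)
5 windows exceed the threshold.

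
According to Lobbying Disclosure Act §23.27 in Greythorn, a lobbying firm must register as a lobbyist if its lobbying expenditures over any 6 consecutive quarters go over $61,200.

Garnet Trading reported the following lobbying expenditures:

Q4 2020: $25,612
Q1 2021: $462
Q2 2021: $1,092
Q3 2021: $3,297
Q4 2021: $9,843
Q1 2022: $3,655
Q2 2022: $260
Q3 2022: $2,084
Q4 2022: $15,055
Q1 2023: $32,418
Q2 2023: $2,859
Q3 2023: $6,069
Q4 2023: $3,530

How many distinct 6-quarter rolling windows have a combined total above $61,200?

2

Q4 2020–Q1 2022: $25,612 + $462 + $1,092 + $3,297 + $9,843 + $3,655 = $43,961 (under)
Q1 2021–Q2 2022: $462 + $1,092 + $3,297 + $9,843 + $3,655 + $260 = $18,609 (under)
Q2 2021–Q3 2022: $1,092 + $3,297 + $9,843 + $3,655 + $260 + $2,084 = $20,231 (under)
Q3 2021–Q4 2022: $3,297 + $9,843 + $3,655 + $260 + $2,084 + $15,055 = $34,194 (under)
Q4 2021–Q1 2023: $9,843 + $3,655 + $260 + $2,084 + $15,055 + $32,418 = $63,315 (over)
Q1 2022–Q2 2023: $3,655 + $260 + $2,084 + $15,055 + $32,418 + $2,859 = $56,331 (under)
Q2 2022–Q3 2023: $260 + $2,084 + $15,055 + $32,418 + $2,859 + $6,069 = $58,745 (under)
Q3 2022–Q4 2023: $2,084 + $15,055 + $32,418 + $2,859 + $6,069 + $3,530 = $62,015 (over)
2 windows exceed the threshold.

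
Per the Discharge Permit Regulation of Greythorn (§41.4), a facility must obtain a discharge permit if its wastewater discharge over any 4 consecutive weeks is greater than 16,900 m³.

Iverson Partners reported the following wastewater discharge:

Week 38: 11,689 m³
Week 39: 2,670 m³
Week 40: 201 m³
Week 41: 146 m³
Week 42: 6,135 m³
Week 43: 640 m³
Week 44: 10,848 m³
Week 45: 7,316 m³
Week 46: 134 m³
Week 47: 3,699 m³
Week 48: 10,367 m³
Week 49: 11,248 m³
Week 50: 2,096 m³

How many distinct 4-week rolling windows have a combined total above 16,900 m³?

Week 38–Week 41: 11,689 m³ + 2,670 m³ + 201 m³ + 146 m³ = 14,706 m³ (under)
Week 39–Week 42: 2,670 m³ + 201 m³ + 146 m³ + 6,135 m³ = 9,152 m³ (under)
Week 40–Week 43: 201 m³ + 146 m³ + 6,135 m³ + 640 m³ = 7,122 m³ (under)
Week 41–Week 44: 146 m³ + 6,135 m³ + 640 m³ + 10,848 m³ = 17,769 m³ (over)
Week 42–Week 45: 6,135 m³ + 640 m³ + 10,848 m³ + 7,316 m³ = 24,939 m³ (over)
Week 43–Week 46: 640 m³ + 10,848 m³ + 7,316 m³ + 134 m³ = 18,938 m³ (over)
Week 44–Week 47: 10,848 m³ + 7,316 m³ + 134 m³ + 3,699 m³ = 21,997 m³ (over)
Week 45–Week 48: 7,316 m³ + 134 m³ + 3,699 m³ + 10,367 m³ = 21,516 m³ (over)
Week 46–Week 49: 134 m³ + 3,699 m³ + 10,367 m³ + 11,248 m³ = 25,448 m³ (over)
Week 47–Week 50: 3,699 m³ + 10,367 m³ + 11,248 m³ + 2,096 m³ = 27,410 m³ (over)
7 windows exceed the threshold.

7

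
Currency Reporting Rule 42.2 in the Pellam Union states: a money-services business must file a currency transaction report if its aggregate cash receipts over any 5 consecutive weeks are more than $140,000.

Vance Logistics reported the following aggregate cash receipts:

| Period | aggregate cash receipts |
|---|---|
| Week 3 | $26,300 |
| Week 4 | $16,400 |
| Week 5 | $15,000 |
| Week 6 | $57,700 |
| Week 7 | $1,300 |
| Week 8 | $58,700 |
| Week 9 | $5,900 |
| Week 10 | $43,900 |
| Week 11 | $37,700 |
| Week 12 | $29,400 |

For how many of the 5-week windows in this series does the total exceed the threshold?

4

Week 3–Week 7: $26,300 + $16,400 + $15,000 + $57,700 + $1,300 = $116,700 (under)
Week 4–Week 8: $16,400 + $15,000 + $57,700 + $1,300 + $58,700 = $149,100 (over)
Week 5–Week 9: $15,000 + $57,700 + $1,300 + $58,700 + $5,900 = $138,600 (under)
Week 6–Week 10: $57,700 + $1,300 + $58,700 + $5,900 + $43,900 = $167,500 (over)
Week 7–Week 11: $1,300 + $58,700 + $5,900 + $43,900 + $37,700 = $147,500 (over)
Week 8–Week 12: $58,700 + $5,900 + $43,900 + $37,700 + $29,400 = $175,600 (over)
4 windows exceed the threshold.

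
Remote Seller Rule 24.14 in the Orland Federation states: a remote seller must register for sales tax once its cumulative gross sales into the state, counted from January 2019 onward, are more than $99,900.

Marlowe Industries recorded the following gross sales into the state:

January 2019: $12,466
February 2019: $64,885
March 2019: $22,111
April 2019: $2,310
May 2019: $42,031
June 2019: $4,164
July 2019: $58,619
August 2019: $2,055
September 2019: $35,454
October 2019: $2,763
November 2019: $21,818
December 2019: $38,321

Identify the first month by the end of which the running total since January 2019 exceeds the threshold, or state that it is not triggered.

Through January 2019: $12,466
Through February 2019: $77,351
Through March 2019: $99,462
Through April 2019: $101,772 ← exceeds threshold

April 2019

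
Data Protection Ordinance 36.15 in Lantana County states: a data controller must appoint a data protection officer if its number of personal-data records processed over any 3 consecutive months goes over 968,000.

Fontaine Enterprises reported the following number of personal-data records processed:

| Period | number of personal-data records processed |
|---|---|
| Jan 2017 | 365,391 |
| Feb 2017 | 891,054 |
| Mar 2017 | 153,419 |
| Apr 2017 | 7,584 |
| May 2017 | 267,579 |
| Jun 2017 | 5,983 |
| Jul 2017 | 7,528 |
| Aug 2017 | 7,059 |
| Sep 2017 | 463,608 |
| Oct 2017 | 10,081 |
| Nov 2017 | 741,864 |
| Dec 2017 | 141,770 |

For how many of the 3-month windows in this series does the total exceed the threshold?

Jan 2017–Mar 2017: 365,391 + 891,054 + 153,419 = 1,409,864 (over)
Feb 2017–Apr 2017: 891,054 + 153,419 + 7,584 = 1,052,057 (over)
Mar 2017–May 2017: 153,419 + 7,584 + 267,579 = 428,582 (under)
Apr 2017–Jun 2017: 7,584 + 267,579 + 5,983 = 281,146 (under)
May 2017–Jul 2017: 267,579 + 5,983 + 7,528 = 281,090 (under)
Jun 2017–Aug 2017: 5,983 + 7,528 + 7,059 = 20,570 (under)
Jul 2017–Sep 2017: 7,528 + 7,059 + 463,608 = 478,195 (under)
Aug 2017–Oct 2017: 7,059 + 463,608 + 10,081 = 480,748 (under)
Sep 2017–Nov 2017: 463,608 + 10,081 + 741,864 = 1,215,553 (over)
Oct 2017–Dec 2017: 10,081 + 741,864 + 141,770 = 893,715 (under)
3 windows exceed the threshold.

3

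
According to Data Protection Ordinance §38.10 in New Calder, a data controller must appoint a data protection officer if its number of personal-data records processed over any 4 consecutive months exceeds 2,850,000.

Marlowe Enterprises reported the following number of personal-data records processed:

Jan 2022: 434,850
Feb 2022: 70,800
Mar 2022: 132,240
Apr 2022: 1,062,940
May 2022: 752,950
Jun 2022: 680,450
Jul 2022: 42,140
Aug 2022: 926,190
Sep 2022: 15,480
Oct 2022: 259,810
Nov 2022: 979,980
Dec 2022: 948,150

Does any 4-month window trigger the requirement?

Jan 2022–Apr 2022: 434,850 + 70,800 + 132,240 + 1,062,940 = 1,700,830 (under)
Feb 2022–May 2022: 70,800 + 132,240 + 1,062,940 + 752,950 = 2,018,930 (under)
Mar 2022–Jun 2022: 132,240 + 1,062,940 + 752,950 + 680,450 = 2,628,580 (under)
Apr 2022–Jul 2022: 1,062,940 + 752,950 + 680,450 + 42,140 = 2,538,480 (under)
May 2022–Aug 2022: 752,950 + 680,450 + 42,140 + 926,190 = 2,401,730 (under)
Jun 2022–Sep 2022: 680,450 + 42,140 + 926,190 + 15,480 = 1,664,260 (under)
Jul 2022–Oct 2022: 42,140 + 926,190 + 15,480 + 259,810 = 1,243,620 (under)
Aug 2022–Nov 2022: 926,190 + 15,480 + 259,810 + 979,980 = 2,181,460 (under)
Sep 2022–Dec 2022: 15,480 + 259,810 + 979,980 + 948,150 = 2,203,420 (under)
No window exceeds 2,850,000.

No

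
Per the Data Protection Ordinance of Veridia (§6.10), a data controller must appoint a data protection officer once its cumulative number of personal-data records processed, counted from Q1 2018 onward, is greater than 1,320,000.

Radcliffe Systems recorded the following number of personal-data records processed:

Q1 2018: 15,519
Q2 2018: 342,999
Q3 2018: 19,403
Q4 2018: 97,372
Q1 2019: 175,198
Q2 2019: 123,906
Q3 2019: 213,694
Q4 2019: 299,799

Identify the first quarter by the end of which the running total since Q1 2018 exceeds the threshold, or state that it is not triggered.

Through Q1 2018: 15,519
Through Q2 2018: 358,518
Through Q3 2018: 377,921
Through Q4 2018: 475,293
Through Q1 2019: 650,491
Through Q2 2019: 774,397
Through Q3 2019: 988,091
Through Q4 2019: 1,287,890
Final cumulative total 1,287,890 ≤ 1,320,000; the threshold is never exceeded.

Not triggered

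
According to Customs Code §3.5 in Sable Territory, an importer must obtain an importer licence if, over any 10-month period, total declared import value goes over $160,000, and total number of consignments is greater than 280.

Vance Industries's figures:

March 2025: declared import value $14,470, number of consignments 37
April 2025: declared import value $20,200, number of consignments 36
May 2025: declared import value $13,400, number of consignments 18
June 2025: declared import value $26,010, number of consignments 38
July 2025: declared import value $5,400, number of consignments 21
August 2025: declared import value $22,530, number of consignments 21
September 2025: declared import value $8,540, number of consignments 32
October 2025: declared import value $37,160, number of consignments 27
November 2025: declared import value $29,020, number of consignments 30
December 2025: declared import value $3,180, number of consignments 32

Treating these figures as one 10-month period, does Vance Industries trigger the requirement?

Total declared import value: $14,470 + $20,200 + $13,400 + $26,010 + $5,400 + $22,530 + $8,540 + $37,160 + $29,020 + $3,180 = $179,910 (> $160,000).
Total number of consignments: 37 + 36 + 18 + 38 + 21 + 21 + 32 + 27 + 30 + 32 = 292 (> 280).
The test is 'and': both thresholds are exceeded.

Yes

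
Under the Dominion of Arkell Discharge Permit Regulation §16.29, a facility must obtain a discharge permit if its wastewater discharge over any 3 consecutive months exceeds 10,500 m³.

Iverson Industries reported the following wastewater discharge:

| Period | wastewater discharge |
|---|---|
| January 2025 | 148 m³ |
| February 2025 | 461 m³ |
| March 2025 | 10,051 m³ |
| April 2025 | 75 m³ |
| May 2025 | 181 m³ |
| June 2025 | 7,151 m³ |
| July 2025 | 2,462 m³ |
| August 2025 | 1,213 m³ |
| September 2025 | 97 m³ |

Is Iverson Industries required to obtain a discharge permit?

January 2025–March 2025: 148 m³ + 461 m³ + 10,051 m³ = 10,660 m³ (over)
February 2025–April 2025: 461 m³ + 10,051 m³ + 75 m³ = 10,587 m³ (over)
March 2025–May 2025: 10,051 m³ + 75 m³ + 181 m³ = 10,307 m³ (under)
April 2025–June 2025: 75 m³ + 181 m³ + 7,151 m³ = 7,407 m³ (under)
May 2025–July 2025: 181 m³ + 7,151 m³ + 2,462 m³ = 9,794 m³ (under)
June 2025–August 2025: 7,151 m³ + 2,462 m³ + 1,213 m³ = 10,826 m³ (over)
July 2025–September 2025: 2,462 m³ + 1,213 m³ + 97 m³ = 3,772 m³ (under)
At least one window exceeds 10,500 m³.

Yes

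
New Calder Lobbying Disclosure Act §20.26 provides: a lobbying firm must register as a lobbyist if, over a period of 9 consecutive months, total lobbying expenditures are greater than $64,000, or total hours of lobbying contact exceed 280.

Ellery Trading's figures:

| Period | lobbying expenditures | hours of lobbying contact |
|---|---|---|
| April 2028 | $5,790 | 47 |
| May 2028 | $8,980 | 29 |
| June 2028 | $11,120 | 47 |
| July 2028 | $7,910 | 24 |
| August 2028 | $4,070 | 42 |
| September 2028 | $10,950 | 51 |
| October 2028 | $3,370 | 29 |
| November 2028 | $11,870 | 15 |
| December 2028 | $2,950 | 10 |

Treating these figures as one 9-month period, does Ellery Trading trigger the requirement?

Total lobbying expenditures: $5,790 + $8,980 + $11,120 + $7,910 + $4,070 + $10,950 + $3,370 + $11,870 + $2,950 = $67,010 (> $64,000).
Total hours of lobbying contact: 47 + 29 + 47 + 24 + 42 + 51 + 29 + 15 + 10 = 294 (> 280).
The test is 'or': at least one threshold is exceeded.

Yes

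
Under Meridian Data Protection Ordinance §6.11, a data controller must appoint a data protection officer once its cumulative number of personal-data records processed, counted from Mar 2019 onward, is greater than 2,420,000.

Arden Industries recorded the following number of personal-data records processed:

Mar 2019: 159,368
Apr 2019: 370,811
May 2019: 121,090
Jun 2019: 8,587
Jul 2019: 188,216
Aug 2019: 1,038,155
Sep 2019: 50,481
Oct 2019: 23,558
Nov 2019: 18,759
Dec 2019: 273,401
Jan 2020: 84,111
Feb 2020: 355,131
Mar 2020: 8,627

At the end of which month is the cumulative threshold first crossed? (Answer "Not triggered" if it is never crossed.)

Through Mar 2019: 159,368
Through Apr 2019: 530,179
Through May 2019: 651,269
Through Jun 2019: 659,856
Through Jul 2019: 848,072
Through Aug 2019: 1,886,227
Through Sep 2019: 1,936,708
Through Oct 2019: 1,960,266
Through Nov 2019: 1,979,025
Through Dec 2019: 2,252,426
Through Jan 2020: 2,336,537
Through Feb 2020: 2,691,668 ← exceeds threshold

Feb 2020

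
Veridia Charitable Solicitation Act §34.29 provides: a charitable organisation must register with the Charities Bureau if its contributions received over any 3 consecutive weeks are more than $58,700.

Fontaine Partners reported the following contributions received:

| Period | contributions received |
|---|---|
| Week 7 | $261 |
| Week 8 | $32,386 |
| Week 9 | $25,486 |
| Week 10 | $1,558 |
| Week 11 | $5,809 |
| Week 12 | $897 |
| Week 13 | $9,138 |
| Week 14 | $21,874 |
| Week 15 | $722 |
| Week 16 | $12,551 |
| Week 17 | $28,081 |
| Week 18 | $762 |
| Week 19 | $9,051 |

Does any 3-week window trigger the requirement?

Yes

Week 7–Week 9: $261 + $32,386 + $25,486 = $58,133 (under)
Week 8–Week 10: $32,386 + $25,486 + $1,558 = $59,430 (over)
Week 9–Week 11: $25,486 + $1,558 + $5,809 = $32,853 (under)
Week 10–Week 12: $1,558 + $5,809 + $897 = $8,264 (under)
Week 11–Week 13: $5,809 + $897 + $9,138 = $15,844 (under)
Week 12–Week 14: $897 + $9,138 + $21,874 = $31,909 (under)
Week 13–Week 15: $9,138 + $21,874 + $722 = $31,734 (under)
Week 14–Week 16: $21,874 + $722 + $12,551 = $35,147 (under)
Week 15–Week 17: $722 + $12,551 + $28,081 = $41,354 (under)
Week 16–Week 18: $12,551 + $28,081 + $762 = $41,394 (under)
Week 17–Week 19: $28,081 + $762 + $9,051 = $37,894 (under)
At least one window exceeds $58,700.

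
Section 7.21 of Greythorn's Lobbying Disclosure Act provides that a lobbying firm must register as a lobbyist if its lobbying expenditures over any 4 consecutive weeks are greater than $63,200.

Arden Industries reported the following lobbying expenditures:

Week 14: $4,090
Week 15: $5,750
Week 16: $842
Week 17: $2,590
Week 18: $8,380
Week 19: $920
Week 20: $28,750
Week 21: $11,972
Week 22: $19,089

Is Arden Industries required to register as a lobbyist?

No

Week 14–Week 17: $4,090 + $5,750 + $842 + $2,590 = $13,272 (under)
Week 15–Week 18: $5,750 + $842 + $2,590 + $8,380 = $17,562 (under)
Week 16–Week 19: $842 + $2,590 + $8,380 + $920 = $12,732 (under)
Week 17–Week 20: $2,590 + $8,380 + $920 + $28,750 = $40,640 (under)
Week 18–Week 21: $8,380 + $920 + $28,750 + $11,972 = $50,022 (under)
Week 19–Week 22: $920 + $28,750 + $11,972 + $19,089 = $60,731 (under)
No window exceeds $63,200.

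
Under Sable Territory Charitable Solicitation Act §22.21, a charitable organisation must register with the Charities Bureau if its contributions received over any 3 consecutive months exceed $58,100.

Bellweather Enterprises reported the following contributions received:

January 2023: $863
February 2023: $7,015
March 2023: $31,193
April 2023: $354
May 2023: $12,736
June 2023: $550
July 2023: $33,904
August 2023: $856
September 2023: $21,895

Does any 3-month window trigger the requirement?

January 2023–March 2023: $863 + $7,015 + $31,193 = $39,071 (under)
February 2023–April 2023: $7,015 + $31,193 + $354 = $38,562 (under)
March 2023–May 2023: $31,193 + $354 + $12,736 = $44,283 (under)
April 2023–June 2023: $354 + $12,736 + $550 = $13,640 (under)
May 2023–July 2023: $12,736 + $550 + $33,904 = $47,190 (under)
June 2023–August 2023: $550 + $33,904 + $856 = $35,310 (under)
July 2023–September 2023: $33,904 + $856 + $21,895 = $56,655 (under)
No window exceeds $58,100.

No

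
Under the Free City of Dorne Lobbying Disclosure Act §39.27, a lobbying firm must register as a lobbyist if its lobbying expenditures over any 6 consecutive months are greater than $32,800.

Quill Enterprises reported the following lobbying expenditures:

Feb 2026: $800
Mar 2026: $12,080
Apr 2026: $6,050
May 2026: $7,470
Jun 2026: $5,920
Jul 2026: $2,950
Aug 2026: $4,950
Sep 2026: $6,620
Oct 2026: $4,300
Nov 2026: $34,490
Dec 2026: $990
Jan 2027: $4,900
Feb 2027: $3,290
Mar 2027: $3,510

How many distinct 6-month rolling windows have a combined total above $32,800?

8

Feb 2026–Jul 2026: $800 + $12,080 + $6,050 + $7,470 + $5,920 + $2,950 = $35,270 (over)
Mar 2026–Aug 2026: $12,080 + $6,050 + $7,470 + $5,920 + $2,950 + $4,950 = $39,420 (over)
Apr 2026–Sep 2026: $6,050 + $7,470 + $5,920 + $2,950 + $4,950 + $6,620 = $33,960 (over)
May 2026–Oct 2026: $7,470 + $5,920 + $2,950 + $4,950 + $6,620 + $4,300 = $32,210 (under)
Jun 2026–Nov 2026: $5,920 + $2,950 + $4,950 + $6,620 + $4,300 + $34,490 = $59,230 (over)
Jul 2026–Dec 2026: $2,950 + $4,950 + $6,620 + $4,300 + $34,490 + $990 = $54,300 (over)
Aug 2026–Jan 2027: $4,950 + $6,620 + $4,300 + $34,490 + $990 + $4,900 = $56,250 (over)
Sep 2026–Feb 2027: $6,620 + $4,300 + $34,490 + $990 + $4,900 + $3,290 = $54,590 (over)
Oct 2026–Mar 2027: $4,300 + $34,490 + $990 + $4,900 + $3,290 + $3,510 = $51,480 (over)
8 windows exceed the threshold.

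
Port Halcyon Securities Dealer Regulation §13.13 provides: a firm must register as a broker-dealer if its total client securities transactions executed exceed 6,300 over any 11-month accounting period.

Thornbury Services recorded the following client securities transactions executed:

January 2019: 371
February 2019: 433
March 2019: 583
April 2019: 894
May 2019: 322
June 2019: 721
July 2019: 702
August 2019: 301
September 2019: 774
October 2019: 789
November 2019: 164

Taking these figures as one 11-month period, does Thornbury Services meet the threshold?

No

Total client securities transactions executed: 371 + 433 + 583 + 894 + 322 + 721 + 702 + 301 + 774 + 789 + 164 = 6,054.
6,054 ≤ 6,300, so the threshold is not exceeded.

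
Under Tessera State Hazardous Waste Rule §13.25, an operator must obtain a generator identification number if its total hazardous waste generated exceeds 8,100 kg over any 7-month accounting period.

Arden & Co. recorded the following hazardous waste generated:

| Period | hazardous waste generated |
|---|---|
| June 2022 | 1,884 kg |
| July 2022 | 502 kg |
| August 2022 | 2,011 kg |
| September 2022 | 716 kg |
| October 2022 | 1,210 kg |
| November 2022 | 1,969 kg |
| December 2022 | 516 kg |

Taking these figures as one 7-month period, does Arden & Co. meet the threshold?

Yes

Total hazardous waste generated: 1,884 kg + 502 kg + 2,011 kg + 716 kg + 1,210 kg + 1,969 kg + 516 kg = 8,808 kg.
8,808 kg > 8,100 kg, so the threshold is exceeded.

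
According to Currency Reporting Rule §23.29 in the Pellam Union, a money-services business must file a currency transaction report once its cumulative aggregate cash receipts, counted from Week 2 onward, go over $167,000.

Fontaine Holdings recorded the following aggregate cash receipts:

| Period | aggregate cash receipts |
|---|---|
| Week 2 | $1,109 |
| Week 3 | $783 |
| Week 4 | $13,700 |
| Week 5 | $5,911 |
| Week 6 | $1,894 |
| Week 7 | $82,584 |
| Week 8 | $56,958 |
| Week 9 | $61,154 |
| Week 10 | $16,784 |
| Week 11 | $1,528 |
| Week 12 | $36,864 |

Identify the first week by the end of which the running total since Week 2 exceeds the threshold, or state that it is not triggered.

Through Week 2: $1,109
Through Week 3: $1,892
Through Week 4: $15,592
Through Week 5: $21,503
Through Week 6: $23,397
Through Week 7: $105,981
Through Week 8: $162,939
Through Week 9: $224,093 ← exceeds threshold

Week 9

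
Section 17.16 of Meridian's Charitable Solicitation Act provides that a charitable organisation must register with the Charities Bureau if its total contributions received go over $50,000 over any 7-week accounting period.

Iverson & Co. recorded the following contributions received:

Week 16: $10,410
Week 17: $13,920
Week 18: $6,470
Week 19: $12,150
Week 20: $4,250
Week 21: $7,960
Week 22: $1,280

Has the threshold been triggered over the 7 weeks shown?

Yes

Total contributions received: $10,410 + $13,920 + $6,470 + $12,150 + $4,250 + $7,960 + $1,280 = $56,440.
$56,440 > $50,000, so the threshold is exceeded.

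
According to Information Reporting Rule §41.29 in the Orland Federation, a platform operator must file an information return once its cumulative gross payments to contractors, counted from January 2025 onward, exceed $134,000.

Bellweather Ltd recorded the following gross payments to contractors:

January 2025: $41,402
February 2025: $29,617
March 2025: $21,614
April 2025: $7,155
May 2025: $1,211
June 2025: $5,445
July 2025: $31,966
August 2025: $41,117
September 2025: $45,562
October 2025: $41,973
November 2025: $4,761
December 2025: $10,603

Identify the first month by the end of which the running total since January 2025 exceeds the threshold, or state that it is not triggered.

July 2025

Through January 2025: $41,402
Through February 2025: $71,019
Through March 2025: $92,633
Through April 2025: $99,788
Through May 2025: $100,999
Through June 2025: $106,444
Through July 2025: $138,410 ← exceeds threshold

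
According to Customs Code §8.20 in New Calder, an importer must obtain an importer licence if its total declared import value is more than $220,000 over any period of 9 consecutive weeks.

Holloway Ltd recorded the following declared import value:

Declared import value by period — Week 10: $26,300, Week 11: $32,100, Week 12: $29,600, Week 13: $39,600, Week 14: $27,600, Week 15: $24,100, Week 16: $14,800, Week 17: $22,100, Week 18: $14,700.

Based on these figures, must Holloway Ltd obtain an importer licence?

Total declared import value: $26,300 + $32,100 + $29,600 + $39,600 + $27,600 + $24,100 + $14,800 + $22,100 + $14,700 = $230,900.
$230,900 > $220,000, so the threshold is exceeded.

Yes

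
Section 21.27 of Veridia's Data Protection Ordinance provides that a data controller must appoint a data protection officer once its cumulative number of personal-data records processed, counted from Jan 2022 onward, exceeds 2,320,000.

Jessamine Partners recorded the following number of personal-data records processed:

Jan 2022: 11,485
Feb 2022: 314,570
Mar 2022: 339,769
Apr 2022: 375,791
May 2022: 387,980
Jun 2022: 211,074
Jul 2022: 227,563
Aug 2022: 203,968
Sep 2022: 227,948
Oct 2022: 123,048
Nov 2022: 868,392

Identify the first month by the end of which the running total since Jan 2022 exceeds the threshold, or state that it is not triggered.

Oct 2022

Through Jan 2022: 11,485
Through Feb 2022: 326,055
Through Mar 2022: 665,824
Through Apr 2022: 1,041,615
Through May 2022: 1,429,595
Through Jun 2022: 1,640,669
Through Jul 2022: 1,868,232
Through Aug 2022: 2,072,200
Through Sep 2022: 2,300,148
Through Oct 2022: 2,423,196 ← exceeds threshold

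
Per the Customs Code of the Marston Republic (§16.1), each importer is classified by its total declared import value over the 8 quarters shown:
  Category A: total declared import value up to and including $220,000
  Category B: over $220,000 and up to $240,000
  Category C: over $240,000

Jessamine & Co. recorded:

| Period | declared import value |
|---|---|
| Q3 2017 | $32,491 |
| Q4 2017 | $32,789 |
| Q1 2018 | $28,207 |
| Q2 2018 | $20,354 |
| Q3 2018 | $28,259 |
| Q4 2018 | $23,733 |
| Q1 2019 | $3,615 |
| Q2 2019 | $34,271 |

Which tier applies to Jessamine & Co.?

Category A

Total declared import value: $32,491 + $32,789 + $28,207 + $20,354 + $28,259 + $23,733 + $3,615 + $34,271 = $203,719.
$203,719 ≤ $220,000, so Category A applies.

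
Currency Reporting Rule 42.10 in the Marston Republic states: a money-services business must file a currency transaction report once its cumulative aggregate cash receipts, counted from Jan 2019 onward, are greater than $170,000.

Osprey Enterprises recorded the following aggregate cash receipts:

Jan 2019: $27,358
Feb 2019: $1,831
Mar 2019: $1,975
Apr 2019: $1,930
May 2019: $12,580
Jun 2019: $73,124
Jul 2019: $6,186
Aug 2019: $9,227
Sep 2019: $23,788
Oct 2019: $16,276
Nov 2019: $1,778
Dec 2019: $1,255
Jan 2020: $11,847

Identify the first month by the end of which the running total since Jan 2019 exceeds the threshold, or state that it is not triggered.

Oct 2019

Through Jan 2019: $27,358
Through Feb 2019: $29,189
Through Mar 2019: $31,164
Through Apr 2019: $33,094
Through May 2019: $45,674
Through Jun 2019: $118,798
Through Jul 2019: $124,984
Through Aug 2019: $134,211
Through Sep 2019: $157,999
Through Oct 2019: $174,275 ← exceeds threshold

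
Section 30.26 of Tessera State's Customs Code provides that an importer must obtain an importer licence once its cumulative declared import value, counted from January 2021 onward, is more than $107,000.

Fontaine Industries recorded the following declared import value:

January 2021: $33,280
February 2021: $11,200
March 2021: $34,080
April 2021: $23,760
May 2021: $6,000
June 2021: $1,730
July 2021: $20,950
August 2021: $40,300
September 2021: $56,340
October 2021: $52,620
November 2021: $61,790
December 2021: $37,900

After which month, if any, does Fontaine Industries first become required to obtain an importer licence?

May 2021

Through January 2021: $33,280
Through February 2021: $44,480
Through March 2021: $78,560
Through April 2021: $102,320
Through May 2021: $108,320 ← exceeds threshold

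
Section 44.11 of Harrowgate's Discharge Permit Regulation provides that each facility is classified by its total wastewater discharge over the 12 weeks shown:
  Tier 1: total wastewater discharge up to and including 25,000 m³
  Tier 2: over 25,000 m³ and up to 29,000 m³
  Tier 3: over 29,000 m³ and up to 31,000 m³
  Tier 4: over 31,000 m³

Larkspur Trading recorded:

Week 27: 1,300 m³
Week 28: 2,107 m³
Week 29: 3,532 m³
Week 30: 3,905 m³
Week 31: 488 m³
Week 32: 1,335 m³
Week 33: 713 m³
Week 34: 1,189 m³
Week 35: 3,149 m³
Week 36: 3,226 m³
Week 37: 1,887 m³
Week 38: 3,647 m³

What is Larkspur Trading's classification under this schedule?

Tier 2

Total wastewater discharge: 1,300 m³ + 2,107 m³ + 3,532 m³ + 3,905 m³ + 488 m³ + 1,335 m³ + 713 m³ + 1,189 m³ + 3,149 m³ + 3,226 m³ + 1,887 m³ + 3,647 m³ = 26,478 m³.
25,000 m³ < 26,478 m³ ≤ 29,000 m³, so Tier 2 applies.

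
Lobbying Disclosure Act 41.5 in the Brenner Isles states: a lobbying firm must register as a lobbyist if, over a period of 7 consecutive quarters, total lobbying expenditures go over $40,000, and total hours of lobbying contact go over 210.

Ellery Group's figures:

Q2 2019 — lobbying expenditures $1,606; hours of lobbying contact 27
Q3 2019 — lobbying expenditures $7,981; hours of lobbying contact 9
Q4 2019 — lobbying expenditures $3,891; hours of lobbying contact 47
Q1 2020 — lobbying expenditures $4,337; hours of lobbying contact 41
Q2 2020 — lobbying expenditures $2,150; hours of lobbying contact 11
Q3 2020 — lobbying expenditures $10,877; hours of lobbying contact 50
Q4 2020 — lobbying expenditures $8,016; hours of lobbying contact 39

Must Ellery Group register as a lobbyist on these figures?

Total lobbying expenditures: $1,606 + $7,981 + $3,891 + $4,337 + $2,150 + $10,877 + $8,016 = $38,858 (≤ $40,000).
Total hours of lobbying contact: 27 + 9 + 47 + 41 + 11 + 50 + 39 = 224 (> 210).
The test is 'and': the rule requires both, and at least one is not exceeded.

No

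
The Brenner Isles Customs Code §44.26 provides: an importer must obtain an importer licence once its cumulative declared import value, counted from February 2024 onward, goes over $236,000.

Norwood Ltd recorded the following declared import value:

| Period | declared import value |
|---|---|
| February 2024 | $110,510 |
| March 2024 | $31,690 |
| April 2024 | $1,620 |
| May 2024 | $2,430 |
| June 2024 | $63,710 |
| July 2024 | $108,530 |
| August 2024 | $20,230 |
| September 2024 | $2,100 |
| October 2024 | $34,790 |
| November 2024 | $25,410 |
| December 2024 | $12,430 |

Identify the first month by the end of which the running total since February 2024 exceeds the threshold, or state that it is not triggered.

Through February 2024: $110,510
Through March 2024: $142,200
Through April 2024: $143,820
Through May 2024: $146,250
Through June 2024: $209,960
Through July 2024: $318,490 ← exceeds threshold

July 2024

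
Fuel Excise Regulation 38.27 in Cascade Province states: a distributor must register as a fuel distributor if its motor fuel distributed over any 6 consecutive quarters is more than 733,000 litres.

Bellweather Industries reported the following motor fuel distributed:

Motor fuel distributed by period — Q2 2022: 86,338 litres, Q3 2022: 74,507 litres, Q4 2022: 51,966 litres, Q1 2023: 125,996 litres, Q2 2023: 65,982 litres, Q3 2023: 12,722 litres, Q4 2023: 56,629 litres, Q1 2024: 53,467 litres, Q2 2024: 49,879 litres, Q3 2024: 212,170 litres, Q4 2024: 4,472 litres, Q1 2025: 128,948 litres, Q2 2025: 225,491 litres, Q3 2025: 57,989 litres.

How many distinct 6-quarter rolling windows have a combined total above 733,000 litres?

Q2 2022–Q3 2023: 86,338 litres + 74,507 litres + 51,966 litres + 125,996 litres + 65,982 litres + 12,722 litres = 417,511 litres (under)
Q3 2022–Q4 2023: 74,507 litres + 51,966 litres + 125,996 litres + 65,982 litres + 12,722 litres + 56,629 litres = 387,802 litres (under)
Q4 2022–Q1 2024: 51,966 litres + 125,996 litres + 65,982 litres + 12,722 litres + 56,629 litres + 53,467 litres = 366,762 litres (under)
Q1 2023–Q2 2024: 125,996 litres + 65,982 litres + 12,722 litres + 56,629 litres + 53,467 litres + 49,879 litres = 364,675 litres (under)
Q2 2023–Q3 2024: 65,982 litres + 12,722 litres + 56,629 litres + 53,467 litres + 49,879 litres + 212,170 litres = 450,849 litres (under)
Q3 2023–Q4 2024: 12,722 litres + 56,629 litres + 53,467 litres + 49,879 litres + 212,170 litres + 4,472 litres = 389,339 litres (under)
Q4 2023–Q1 2025: 56,629 litres + 53,467 litres + 49,879 litres + 212,170 litres + 4,472 litres + 128,948 litres = 505,565 litres (under)
Q1 2024–Q2 2025: 53,467 litres + 49,879 litres + 212,170 litres + 4,472 litres + 128,948 litres + 225,491 litres = 674,427 litres (under)
Q2 2024–Q3 2025: 49,879 litres + 212,170 litres + 4,472 litres + 128,948 litres + 225,491 litres + 57,989 litres = 678,949 litres (under)
0 windows exceed the threshold.

0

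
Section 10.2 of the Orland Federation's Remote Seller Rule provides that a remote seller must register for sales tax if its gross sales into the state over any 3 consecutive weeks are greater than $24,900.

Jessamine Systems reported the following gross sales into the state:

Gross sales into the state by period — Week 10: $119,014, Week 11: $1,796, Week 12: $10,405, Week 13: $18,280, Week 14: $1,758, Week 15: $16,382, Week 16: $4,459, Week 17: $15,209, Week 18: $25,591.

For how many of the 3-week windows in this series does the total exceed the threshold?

Week 10–Week 12: $119,014 + $1,796 + $10,405 = $131,215 (over)
Week 11–Week 13: $1,796 + $10,405 + $18,280 = $30,481 (over)
Week 12–Week 14: $10,405 + $18,280 + $1,758 = $30,443 (over)
Week 13–Week 15: $18,280 + $1,758 + $16,382 = $36,420 (over)
Week 14–Week 16: $1,758 + $16,382 + $4,459 = $22,599 (under)
Week 15–Week 17: $16,382 + $4,459 + $15,209 = $36,050 (over)
Week 16–Week 18: $4,459 + $15,209 + $25,591 = $45,259 (over)
6 windows exceed the threshold.

6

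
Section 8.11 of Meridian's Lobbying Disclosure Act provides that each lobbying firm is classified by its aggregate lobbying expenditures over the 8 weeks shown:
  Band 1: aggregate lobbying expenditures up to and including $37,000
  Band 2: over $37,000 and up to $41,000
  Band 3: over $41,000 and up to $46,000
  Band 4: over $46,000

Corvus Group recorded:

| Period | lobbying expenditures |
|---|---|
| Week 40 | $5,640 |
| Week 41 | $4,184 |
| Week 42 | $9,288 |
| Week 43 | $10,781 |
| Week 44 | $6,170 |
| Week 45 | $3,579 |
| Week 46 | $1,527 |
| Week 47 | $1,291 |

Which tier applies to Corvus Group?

Band 3

Aggregate lobbying expenditures: $5,640 + $4,184 + $9,288 + $10,781 + $6,170 + $3,579 + $1,527 + $1,291 = $42,460.
$41,000 < $42,460 ≤ $46,000, so Band 3 applies.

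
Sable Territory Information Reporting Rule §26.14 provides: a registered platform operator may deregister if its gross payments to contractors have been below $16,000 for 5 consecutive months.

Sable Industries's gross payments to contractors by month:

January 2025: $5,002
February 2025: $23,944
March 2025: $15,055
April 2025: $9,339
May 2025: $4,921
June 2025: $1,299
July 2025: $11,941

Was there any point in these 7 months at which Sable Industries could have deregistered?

Months below $16,000: January 2025, March 2025, April 2025, May 2025, June 2025, July 2025.
Longest run of consecutive months below the threshold: 5.
5 ≥ 5, so Sable Industries became eligible.

Yes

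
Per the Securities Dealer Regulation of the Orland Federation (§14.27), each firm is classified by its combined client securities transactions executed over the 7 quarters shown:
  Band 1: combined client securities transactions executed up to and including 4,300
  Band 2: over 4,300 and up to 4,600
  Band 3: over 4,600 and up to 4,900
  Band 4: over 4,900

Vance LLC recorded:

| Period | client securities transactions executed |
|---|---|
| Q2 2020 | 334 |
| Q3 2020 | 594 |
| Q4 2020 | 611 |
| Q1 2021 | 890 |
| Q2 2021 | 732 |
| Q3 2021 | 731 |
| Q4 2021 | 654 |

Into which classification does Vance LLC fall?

Band 2

Combined client securities transactions executed: 334 + 594 + 611 + 890 + 732 + 731 + 654 = 4,546.
4,300 < 4,546 ≤ 4,600, so Band 2 applies.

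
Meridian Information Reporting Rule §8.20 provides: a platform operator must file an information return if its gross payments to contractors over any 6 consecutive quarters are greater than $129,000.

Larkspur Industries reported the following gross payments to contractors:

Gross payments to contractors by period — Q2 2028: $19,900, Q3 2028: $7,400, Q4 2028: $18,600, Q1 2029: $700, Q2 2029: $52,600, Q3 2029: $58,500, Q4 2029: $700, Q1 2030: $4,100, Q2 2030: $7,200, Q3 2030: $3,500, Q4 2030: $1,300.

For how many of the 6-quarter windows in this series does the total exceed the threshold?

3

Q2 2028–Q3 2029: $19,900 + $7,400 + $18,600 + $700 + $52,600 + $58,500 = $157,700 (over)
Q3 2028–Q4 2029: $7,400 + $18,600 + $700 + $52,600 + $58,500 + $700 = $138,500 (over)
Q4 2028–Q1 2030: $18,600 + $700 + $52,600 + $58,500 + $700 + $4,100 = $135,200 (over)
Q1 2029–Q2 2030: $700 + $52,600 + $58,500 + $700 + $4,100 + $7,200 = $123,800 (under)
Q2 2029–Q3 2030: $52,600 + $58,500 + $700 + $4,100 + $7,200 + $3,500 = $126,600 (under)
Q3 2029–Q4 2030: $58,500 + $700 + $4,100 + $7,200 + $3,500 + $1,300 = $75,300 (under)
3 windows exceed the threshold.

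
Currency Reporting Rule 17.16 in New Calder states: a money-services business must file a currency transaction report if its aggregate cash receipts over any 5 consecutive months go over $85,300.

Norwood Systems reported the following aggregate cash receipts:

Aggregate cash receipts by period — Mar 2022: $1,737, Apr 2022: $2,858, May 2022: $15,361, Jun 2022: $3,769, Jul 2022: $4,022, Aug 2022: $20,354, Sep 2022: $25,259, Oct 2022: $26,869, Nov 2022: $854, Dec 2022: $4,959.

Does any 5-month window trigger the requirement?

Mar 2022–Jul 2022: $1,737 + $2,858 + $15,361 + $3,769 + $4,022 = $27,747 (under)
Apr 2022–Aug 2022: $2,858 + $15,361 + $3,769 + $4,022 + $20,354 = $46,364 (under)
May 2022–Sep 2022: $15,361 + $3,769 + $4,022 + $20,354 + $25,259 = $68,765 (under)
Jun 2022–Oct 2022: $3,769 + $4,022 + $20,354 + $25,259 + $26,869 = $80,273 (under)
Jul 2022–Nov 2022: $4,022 + $20,354 + $25,259 + $26,869 + $854 = $77,358 (under)
Aug 2022–Dec 2022: $20,354 + $25,259 + $26,869 + $854 + $4,959 = $78,295 (under)
No window exceeds $85,300.

No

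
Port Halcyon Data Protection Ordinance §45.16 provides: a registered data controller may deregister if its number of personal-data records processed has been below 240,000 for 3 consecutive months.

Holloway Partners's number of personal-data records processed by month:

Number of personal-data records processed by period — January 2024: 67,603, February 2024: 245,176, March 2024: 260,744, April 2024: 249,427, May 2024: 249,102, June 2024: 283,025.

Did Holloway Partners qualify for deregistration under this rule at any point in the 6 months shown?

Months below 240,000: January 2024.
Longest run of consecutive months below the threshold: 1.
1 < 3, so Holloway Partners never became eligible.

No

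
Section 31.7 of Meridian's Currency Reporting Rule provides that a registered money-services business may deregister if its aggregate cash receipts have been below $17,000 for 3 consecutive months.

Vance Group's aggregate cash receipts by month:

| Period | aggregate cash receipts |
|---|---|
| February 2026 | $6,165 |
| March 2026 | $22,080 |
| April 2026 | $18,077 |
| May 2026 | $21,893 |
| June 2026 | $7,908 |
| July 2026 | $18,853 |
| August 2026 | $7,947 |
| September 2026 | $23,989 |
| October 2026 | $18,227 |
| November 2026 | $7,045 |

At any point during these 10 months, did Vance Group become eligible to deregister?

Months below $17,000: February 2026, June 2026, August 2026, November 2026.
Longest run of consecutive months below the threshold: 1.
1 < 3, so Vance Group never became eligible.

No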